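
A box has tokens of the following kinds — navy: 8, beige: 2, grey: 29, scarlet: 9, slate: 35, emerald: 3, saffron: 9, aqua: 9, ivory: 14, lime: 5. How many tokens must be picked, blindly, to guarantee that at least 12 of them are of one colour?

79

An adversary could hand out at most 11 tokens per colour (7 colours run out sooner): 8 + 2 + 11 + 9 + 11 + 3 + 9 + 9 + 11 + 5 = 78 tokens and still no colour has 12.
By the pigeonhole principle, one more token lands in a colour already at 11, so 79 draws are enough and 78 are not.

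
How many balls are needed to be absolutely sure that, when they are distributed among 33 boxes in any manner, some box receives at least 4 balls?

100

With 99 balls one could put exactly 3 in each of the 33 boxes, and no box would reach 4.
One more ball must land in a box that already has 3, giving it 4.
So 33 × 3 + 1 = 100 balls are required.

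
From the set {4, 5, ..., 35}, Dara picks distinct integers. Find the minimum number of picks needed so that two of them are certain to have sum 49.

Group the elements by complementary pair {x, 49−x}: {14,35}, {15,34}, {16,33}, …, giving 11 two-element pairs and 10 integers whose partner 49−x falls outside [4,35].
Treating each of those 21 groups as a pigeonhole, one can pick one integer per group — 21 integers — with no two summing to 49.
The 22nd integer lands in an occupied pair, forcing a sum of 49.

22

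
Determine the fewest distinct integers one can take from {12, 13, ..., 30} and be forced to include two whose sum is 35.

14

Two chosen integers sum to 35 exactly when both halves of some pair {x, 35−x} with 12 ≤ x ≤ 35−x ≤ 23 are chosen — 6 such pairs.
The remaining 7 elements (those with no distinct partner in range) can never complete a 35-sum, so the worst case takes all of them and one from each pair: 7 + 6 = 13.
By pigeonhole, the 14th integer has to be the second member of some pair, so 13 + 1 = 14.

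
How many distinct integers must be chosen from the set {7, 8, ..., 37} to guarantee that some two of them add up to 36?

Two chosen integers sum to 36 exactly when both halves of some pair {x, 36−x} with 7 ≤ x ≤ 36−x ≤ 29 are chosen — 11 such pairs.
The remaining 9 elements (those with no distinct partner in range) can never complete a 36-sum, so the worst case takes all of them and one from each pair: 9 + 11 = 20.
Pigeonhole: the 21st integer has to be the second member of some pair, so 20 + 1 = 21.

21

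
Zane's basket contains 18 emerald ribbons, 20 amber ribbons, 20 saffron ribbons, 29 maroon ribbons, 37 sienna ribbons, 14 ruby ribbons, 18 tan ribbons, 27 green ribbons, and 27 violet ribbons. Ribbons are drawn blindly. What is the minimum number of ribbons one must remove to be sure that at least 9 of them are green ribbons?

In the worst case for collecting green ribbons, every non-green ribbon comes out first.
There are 18 + 20 + 20 + 29 + 37 + 14 + 18 + 27 = 183 non-green ribbons altogether.
After those, each further ribbon must be green, so 183 + 9 = 192 draws guarantee 9 green ribbons.

192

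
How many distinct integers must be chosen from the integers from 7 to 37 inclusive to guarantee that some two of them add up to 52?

21

Two chosen integers sum to 52 exactly when both halves of some pair {x, 52−x} with 15 ≤ x ≤ 52−x ≤ 37 are chosen — 11 such pairs.
The remaining 9 elements (those with no distinct partner in range) can never complete a 52-sum, so the worst case takes all of them and one from each pair: 9 + 11 = 20.
The 21st integer has to be the second member of some pair, so 20 + 1 = 21.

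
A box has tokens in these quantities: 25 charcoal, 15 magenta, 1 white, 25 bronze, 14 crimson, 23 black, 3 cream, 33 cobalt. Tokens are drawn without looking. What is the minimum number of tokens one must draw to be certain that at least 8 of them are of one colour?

47

By pigeonhole, the 8 colours are the holes; the tokens drawn are the pigeons.
To avoid 8 of any one colour, the worst case takes at most 7 of each colour, or every token of a colour that has fewer than 7.
That gives 7 + 7 + 1 + 7 + 7 + 7 + 3 + 7 = 46 tokens with no colour reaching 8.
The next token forces some colour to 8, so 46 + 1 = 47.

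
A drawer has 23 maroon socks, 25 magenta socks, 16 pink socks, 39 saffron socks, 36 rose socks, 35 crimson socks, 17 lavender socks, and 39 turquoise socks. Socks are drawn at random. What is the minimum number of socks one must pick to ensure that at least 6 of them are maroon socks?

213

In the worst case for collecting maroon socks, every non-maroon sock comes out first.
There are 25 + 16 + 39 + 36 + 35 + 17 + 39 = 207 non-maroon socks altogether.
After those, each further sock must be maroon, so 207 + 6 = 213 draws guarantee 6 maroon socks.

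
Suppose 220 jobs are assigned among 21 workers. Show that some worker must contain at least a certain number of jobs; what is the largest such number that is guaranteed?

11

The 21 workers are the holes and the 220 jobs are the pigeons.
If every worker held at most 10 jobs, the total would be at most 21 × 10 = 210, which is less than 220.
So some worker holds at least ⌈220/21⌉ = 11 jobs.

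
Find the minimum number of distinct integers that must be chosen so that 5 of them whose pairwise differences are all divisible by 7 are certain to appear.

29

Integers whose pairwise differences are multiples of 7 are exactly those sharing a remainder mod 7. By pigeonhole, the 7 residue classes mod 7 are the pigeonholes.
With 28 integers one could put 4 in each residue class and have no class reach 5.
The 29th integer pushes some class to 5, so 7·4 + 1 = 29.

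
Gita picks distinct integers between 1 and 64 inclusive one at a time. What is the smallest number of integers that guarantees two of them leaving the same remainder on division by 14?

15

By the pigeonhole principle, the 14 residue classes mod 14 are the pigeonholes.
With 14 integers one could put 1 in each residue class and have no class reach 2.
The 15th integer pushes some class to 2, so 14·1 + 1 = 15.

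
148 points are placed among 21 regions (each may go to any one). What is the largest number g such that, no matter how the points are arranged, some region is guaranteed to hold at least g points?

Pigeonhole: the 21 regions are the holes and the 148 points are the pigeons.
If every region held at most 7 points, the total would be at most 21 × 7 = 147, which is less than 148.
So some region holds at least ⌈148/21⌉ = 8 points.

8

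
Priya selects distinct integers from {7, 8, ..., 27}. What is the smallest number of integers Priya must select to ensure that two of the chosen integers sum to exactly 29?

14

Group the elements by complementary pair {x, 29−x}: {7,22}, {8,21}, {9,20}, …, giving 8 two-element pairs and 5 integers whose partner 29−x falls outside [7,27].
By the pigeonhole principle, treating each of those 13 groups as a pigeonhole, one can pick one integer per group — 13 integers — with no two summing to 29.
The 14th integer lands in an occupied pair, forcing a sum of 29.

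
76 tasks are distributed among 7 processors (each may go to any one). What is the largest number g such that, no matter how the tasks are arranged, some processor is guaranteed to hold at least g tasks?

11

By the pigeonhole principle, the 7 processors are the holes and the 76 tasks are the pigeons.
If every processor held at most 10 tasks, the total would be at most 7 × 10 = 70, which is less than 76.
So some processor holds at least ⌈76/7⌉ = 11 tasks.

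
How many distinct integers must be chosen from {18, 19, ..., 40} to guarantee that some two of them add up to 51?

Group the elements by complementary pair {x, 51−x}: {18,33}, {19,32}, {20,31}, …, giving 8 two-element pairs and 7 integers whose partner 51−x falls outside [18,40].
Pigeonhole: treating each of those 15 groups as a pigeonhole, one can pick one integer per group — 15 integers — with no two summing to 51.
The 16th integer lands in an occupied pair, forcing a sum of 51.

16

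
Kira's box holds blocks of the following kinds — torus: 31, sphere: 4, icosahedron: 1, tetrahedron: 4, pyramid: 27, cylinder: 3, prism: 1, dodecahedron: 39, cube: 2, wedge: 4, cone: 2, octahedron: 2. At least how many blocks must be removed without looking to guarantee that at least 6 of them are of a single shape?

An adversary could hand out at most 5 blocks per shape (9 shapes run out sooner): 5 + 4 + 1 + 4 + 5 + 3 + 1 + 5 + 2 + 4 + 2 + 2 = 38 blocks and still no shape has 6.
Pigeonhole: one more block lands in a shape already at 5, so 39 draws are enough and 38 are not.

39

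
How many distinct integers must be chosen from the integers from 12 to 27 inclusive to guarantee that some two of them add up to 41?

10

Two chosen integers sum to 41 exactly when both halves of some pair {x, 41−x} with 14 ≤ x ≤ 41−x ≤ 27 are chosen — 7 such pairs.
The remaining 2 elements (those with no distinct partner in range) can never complete a 41-sum, so the worst case takes all of them and one from each pair: 2 + 7 = 9.
The 10th integer has to be the second member of some pair, so 9 + 1 = 10.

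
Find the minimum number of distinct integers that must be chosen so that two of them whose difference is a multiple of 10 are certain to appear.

Integers whose pairwise differences are multiples of 10 are exactly those sharing a remainder mod 10. The 10 residue classes mod 10 are the pigeonholes.
With 10 integers one could put 1 in each residue class and have no class reach 2.
The 11th integer pushes some class to 2, so 10·1 + 1 = 11.

11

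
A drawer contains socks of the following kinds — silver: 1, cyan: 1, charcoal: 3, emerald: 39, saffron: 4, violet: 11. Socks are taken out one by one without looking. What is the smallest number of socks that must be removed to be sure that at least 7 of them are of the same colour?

Pigeonhole: put each drawn sock into a box by colour. The largest draw with every box below 7 takes min(count, 6) from each colour; colours with fewer than 6 contribute all they have.
Σ min(cᵢ, 6) = 1 + 1 + 3 + 6 + 4 + 6 = 21.
Draw number 21 + 1 = 22 must push one box to 7.

22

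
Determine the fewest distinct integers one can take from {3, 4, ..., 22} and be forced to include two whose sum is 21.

13

A set avoiding the sum 21 can contain at most one of each pair {x, 21−x}, plus the 4 elements whose complement lies outside the range.
The integers 11, …, 22 (12 of them) are such a set: any two sum to at least 11+12 = 23 > 21.
Any 13th integer completes one of the 8 pairs, so 13 choices force a sum of 21.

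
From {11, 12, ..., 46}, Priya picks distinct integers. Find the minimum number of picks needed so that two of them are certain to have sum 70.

A set avoiding the sum 70 can contain at most one of each pair {x, 70−x}, plus the 14 elements whose complement lies outside the range or equal to its own complement.
The integers 11, …, 35 (25 of them) are such a set: any two sum to at least 11+12 = 23 and at most 34+35 = 69 < 70.
Any 26th integer completes one of the 11 pairs, so 26 choices force a sum of 70.

26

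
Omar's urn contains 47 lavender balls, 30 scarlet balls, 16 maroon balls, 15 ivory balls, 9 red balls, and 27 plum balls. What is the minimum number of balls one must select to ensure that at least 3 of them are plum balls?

In the worst case for collecting plum balls, every non-plum ball comes out first.
There are 47 + 30 + 16 + 15 + 9 = 117 non-plum balls altogether.
After those, each further ball must be plum, so 117 + 3 = 120 draws guarantee 3 plum balls.

120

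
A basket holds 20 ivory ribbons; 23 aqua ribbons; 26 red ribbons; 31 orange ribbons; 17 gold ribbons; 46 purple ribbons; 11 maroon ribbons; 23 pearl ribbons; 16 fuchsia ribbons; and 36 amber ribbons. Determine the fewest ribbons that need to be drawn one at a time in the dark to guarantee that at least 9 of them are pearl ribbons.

In the worst case for collecting pearl ribbons, every non-pearl ribbon comes out first.
There are 20 + 23 + 26 + 31 + 17 + 46 + 11 + 16 + 36 = 226 non-pearl ribbons altogether.
After those, each further ribbon must be pearl, so 226 + 9 = 235 draws guarantee 9 pearl ribbons.

235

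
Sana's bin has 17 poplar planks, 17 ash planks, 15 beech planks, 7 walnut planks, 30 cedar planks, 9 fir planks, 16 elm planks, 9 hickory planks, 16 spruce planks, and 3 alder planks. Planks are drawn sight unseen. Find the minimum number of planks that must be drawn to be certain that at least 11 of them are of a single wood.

89

Put each drawn plank into a box by wood. The largest draw with every box below 11 takes min(count, 10) from each wood; woods with fewer than 10 contribute all they have.
Σ min(cᵢ, 10) = 10 + 10 + 10 + 7 + 10 + 9 + 10 + 9 + 10 + 3 = 88.
Draw number 88 + 1 = 89 must push one box to 11.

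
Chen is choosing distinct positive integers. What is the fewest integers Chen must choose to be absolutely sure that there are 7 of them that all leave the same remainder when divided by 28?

The 28 residue classes mod 28 are the pigeonholes.
With 168 integers one could put 6 in each residue class and have no class reach 7.
The 169th integer pushes some class to 7, so 28·6 + 1 = 169.

169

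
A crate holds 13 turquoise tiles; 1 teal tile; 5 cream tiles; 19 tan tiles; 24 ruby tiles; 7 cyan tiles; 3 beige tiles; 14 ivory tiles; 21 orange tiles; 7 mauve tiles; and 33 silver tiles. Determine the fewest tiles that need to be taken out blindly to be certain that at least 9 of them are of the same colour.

An adversary could hand out at most 8 tiles per colour (5 colours run out sooner): 8 + 1 + 5 + 8 + 8 + 7 + 3 + 8 + 8 + 7 + 8 = 71 tiles and still no colour has 9.
One more tile lands in a colour already at 8, so 72 draws are enough and 71 are not.

72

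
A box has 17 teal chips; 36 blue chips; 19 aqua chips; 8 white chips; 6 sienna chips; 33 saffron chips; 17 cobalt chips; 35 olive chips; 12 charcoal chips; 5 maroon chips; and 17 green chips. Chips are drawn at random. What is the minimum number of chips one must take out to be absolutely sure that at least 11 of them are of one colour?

100

By the pigeonhole principle, put each drawn chip into a box by colour. The largest draw with every box below 11 takes min(count, 10) from each colour; colours with fewer than 10 contribute all they have.
Σ min(cᵢ, 10) = 10 + 10 + 10 + 8 + 6 + 10 + 10 + 10 + 10 + 5 + 10 = 99.
Draw number 99 + 1 = 100 must push one box to 11.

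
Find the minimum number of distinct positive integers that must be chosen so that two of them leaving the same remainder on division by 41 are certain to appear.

42

The 41 residue classes mod 41 are the pigeonholes.
With 41 integers one could put 1 in each residue class and have no class reach 2.
The 42nd integer pushes some class to 2, so 41·1 + 1 = 42.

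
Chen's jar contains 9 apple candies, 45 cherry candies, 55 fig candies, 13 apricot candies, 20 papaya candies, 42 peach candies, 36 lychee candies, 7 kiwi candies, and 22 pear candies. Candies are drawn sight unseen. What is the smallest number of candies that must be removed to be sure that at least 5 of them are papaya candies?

In the worst case for collecting papaya candies, every non-papaya candy comes out first.
There are 9 + 45 + 55 + 13 + 42 + 36 + 7 + 22 = 229 non-papaya candies altogether.
After those, each further candy must be papaya, so 229 + 5 = 234 draws guarantee 5 papaya candies.

234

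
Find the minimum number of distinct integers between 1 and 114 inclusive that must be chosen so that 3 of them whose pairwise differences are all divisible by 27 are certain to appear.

Integers whose pairwise differences are multiples of 27 are exactly those sharing a remainder mod 27. The 27 residue classes mod 27 are the pigeonholes.
With 54 integers one could put 2 in each residue class and have no class reach 3.
The 55th integer pushes some class to 3, so 27·2 + 1 = 55.

55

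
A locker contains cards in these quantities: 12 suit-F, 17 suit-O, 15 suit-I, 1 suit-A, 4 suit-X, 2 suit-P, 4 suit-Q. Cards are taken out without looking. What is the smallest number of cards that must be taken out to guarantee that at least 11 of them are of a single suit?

42

Pigeonhole: the 7 suits are the holes; the cards drawn are the pigeons.
To avoid 11 of any one suit, the worst case takes at most 10 of each suit, or every card of a suit that has fewer than 10.
That gives 10 + 10 + 10 + 1 + 4 + 2 + 4 = 41 cards with no suit reaching 11.
The next card forces some suit to 11, so 41 + 1 = 42.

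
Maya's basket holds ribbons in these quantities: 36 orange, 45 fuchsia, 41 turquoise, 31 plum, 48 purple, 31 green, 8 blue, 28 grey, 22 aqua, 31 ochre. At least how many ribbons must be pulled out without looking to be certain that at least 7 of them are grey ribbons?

300

In the worst case for collecting grey ribbons, every non-grey ribbon comes out first.
There are 36 + 45 + 41 + 31 + 48 + 31 + 8 + 22 + 31 = 293 non-grey ribbons altogether.
After those, each further ribbon must be grey, so 293 + 7 = 300 draws guarantee 7 grey ribbons.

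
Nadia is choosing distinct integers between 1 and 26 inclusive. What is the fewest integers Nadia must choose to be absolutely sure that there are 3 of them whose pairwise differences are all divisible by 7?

Integers whose pairwise differences are multiples of 7 are exactly those sharing a remainder mod 7. By the pigeonhole principle, the 7 residue classes mod 7 are the pigeonholes.
With 14 integers one could put 2 in each residue class and have no class reach 3.
The 15th integer pushes some class to 3, so 7·2 + 1 = 15.

15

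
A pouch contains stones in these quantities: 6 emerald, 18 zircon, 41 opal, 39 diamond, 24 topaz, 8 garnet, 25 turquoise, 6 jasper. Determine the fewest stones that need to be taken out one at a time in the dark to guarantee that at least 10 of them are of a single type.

66

By the pigeonhole principle, put each drawn stone into a box by type. The largest draw with every box below 10 takes min(count, 9) from each type; types with fewer than 9 contribute all they have.
Σ min(cᵢ, 9) = 6 + 9 + 9 + 9 + 9 + 8 + 9 + 6 = 65.
Draw number 65 + 1 = 66 must push one box to 10.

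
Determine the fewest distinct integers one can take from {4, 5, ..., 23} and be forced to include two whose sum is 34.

Two chosen integers sum to 34 exactly when both halves of some pair {x, 34−x} with 11 ≤ x ≤ 34−x ≤ 23 are chosen — 6 such pairs.
The remaining 8 elements (those with no distinct partner in range) can never complete a 34-sum, so the worst case takes all of them and one from each pair: 8 + 6 = 14.
The 15th integer has to be the second member of some pair, so 14 + 1 = 15.

15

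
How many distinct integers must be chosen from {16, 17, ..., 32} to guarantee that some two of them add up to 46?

11

Two chosen integers sum to 46 exactly when both halves of some pair {x, 46−x} with 16 ≤ x ≤ 46−x ≤ 30 are chosen — 7 such pairs.
The remaining 3 elements (those with no distinct partner in range) can never complete a 46-sum, so the worst case takes all of them and one from each pair: 3 + 7 = 10.
By pigeonhole, the 11th integer has to be the second member of some pair, so 10 + 1 = 11.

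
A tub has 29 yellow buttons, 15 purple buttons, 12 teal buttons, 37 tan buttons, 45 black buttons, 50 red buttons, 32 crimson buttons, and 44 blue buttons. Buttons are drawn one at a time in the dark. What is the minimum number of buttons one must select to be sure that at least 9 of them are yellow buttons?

244

In the worst case for collecting yellow buttons, every non-yellow button comes out first.
There are 15 + 12 + 37 + 45 + 50 + 32 + 44 = 235 non-yellow buttons altogether.
After those, each further button must be yellow, so 235 + 9 = 244 draws guarantee 9 yellow buttons.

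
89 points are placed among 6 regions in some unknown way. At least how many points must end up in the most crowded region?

By pigeonhole, the 6 regions are the holes and the 89 points are the pigeons.
If every region held at most 14 points, the total would be at most 6 × 14 = 84, which is less than 89.
So some region holds at least ⌈89/6⌉ = 15 points.

15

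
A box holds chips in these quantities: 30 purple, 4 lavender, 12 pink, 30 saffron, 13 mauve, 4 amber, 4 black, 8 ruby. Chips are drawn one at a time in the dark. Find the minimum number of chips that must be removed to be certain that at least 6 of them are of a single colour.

Pigeonhole: the 8 colours are the holes; the chips drawn are the pigeons.
To avoid 6 of any one colour, the worst case takes at most 5 of each colour, or every chip of a colour that has fewer than 5.
That gives 5 + 4 + 5 + 5 + 5 + 4 + 4 + 5 = 37 chips with no colour reaching 6.
The next chip forces some colour to 6, so 37 + 1 = 38.

38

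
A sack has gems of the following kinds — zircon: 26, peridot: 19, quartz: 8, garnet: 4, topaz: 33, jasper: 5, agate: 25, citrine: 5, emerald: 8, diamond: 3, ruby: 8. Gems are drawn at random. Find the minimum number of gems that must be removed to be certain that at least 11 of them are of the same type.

82

By pigeonhole, the 11 types are the holes; the gems drawn are the pigeons.
To avoid 11 of any one type, the worst case takes at most 10 of each type, or every gem of a type that has fewer than 10.
That gives 10 + 10 + 8 + 4 + 10 + 5 + 10 + 5 + 8 + 3 + 8 = 81 gems with no type reaching 11.
The next gem forces some type to 11, so 81 + 1 = 82.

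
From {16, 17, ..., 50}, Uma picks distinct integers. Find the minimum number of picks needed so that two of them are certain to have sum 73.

22

A set avoiding the sum 73 can contain at most one of each pair {x, 73−x}, plus the 7 elements whose complement lies outside the range.
The integers 16, …, 36 (21 of them) are such a set: any two sum to at least 16+17 = 33 and at most 35+36 = 71 < 73.
By pigeonhole, any 22nd integer completes one of the 14 pairs, so 22 choices force a sum of 73.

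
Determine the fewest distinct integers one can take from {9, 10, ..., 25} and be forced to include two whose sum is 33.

10

Group the elements by complementary pair {x, 33−x}: {9,24}, {10,23}, {11,22}, …, giving 8 two-element pairs and 1 integer whose partner 33−x falls outside [9,25].
Pigeonhole: treating each of those 9 groups as a pigeonhole, one can pick one integer per group — 9 integers — with no two summing to 33.
The 10th integer lands in an occupied pair, forcing a sum of 33.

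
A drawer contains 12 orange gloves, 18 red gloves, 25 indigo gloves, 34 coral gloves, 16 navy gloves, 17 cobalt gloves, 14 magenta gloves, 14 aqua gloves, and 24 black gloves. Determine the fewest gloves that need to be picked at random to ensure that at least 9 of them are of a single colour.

An adversary could hand out at most 8 gloves per colour: 8 + 8 + 8 + 8 + 8 + 8 + 8 + 8 + 8 = 72 gloves and still no colour has 9.
One more glove lands in a colour already at 8, so 73 draws are enough and 72 are not.

73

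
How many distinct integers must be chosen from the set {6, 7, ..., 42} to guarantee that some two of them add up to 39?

24

Group the elements by complementary pair {x, 39−x}: {6,33}, {7,32}, {8,31}, …, giving 14 two-element pairs and 9 integers whose partner 39−x falls outside [6,42].
Treating each of those 23 groups as a pigeonhole, one can pick one integer per group — 23 integers — with no two summing to 39.
The 24th integer lands in an occupied pair, forcing a sum of 39.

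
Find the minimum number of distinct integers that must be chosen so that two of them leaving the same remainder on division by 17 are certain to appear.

18

The 17 residue classes mod 17 are the pigeonholes.
With 17 integers one could put 1 in each residue class and have no class reach 2.
The 18th integer pushes some class to 2, so 17·1 + 1 = 18.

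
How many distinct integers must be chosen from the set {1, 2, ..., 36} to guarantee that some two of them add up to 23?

26

Two chosen integers sum to 23 exactly when both halves of some pair {x, 23−x} with 1 ≤ x ≤ 23−x ≤ 22 are chosen — 11 such pairs.
The remaining 14 elements (those with no distinct partner in range) can never complete a 23-sum, so the worst case takes all of them and one from each pair: 14 + 11 = 25.
By pigeonhole, the 26th integer has to be the second member of some pair, so 25 + 1 = 26.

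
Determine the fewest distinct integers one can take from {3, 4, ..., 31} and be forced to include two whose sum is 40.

19

Two chosen integers sum to 40 exactly when both halves of some pair {x, 40−x} with 9 ≤ x ≤ 40−x ≤ 31 are chosen — 11 such pairs.
The remaining 7 elements (those with no distinct partner in range) can never complete a 40-sum, so the worst case takes all of them and one from each pair: 7 + 11 = 18.
The 19th integer has to be the second member of some pair, so 18 + 1 = 19.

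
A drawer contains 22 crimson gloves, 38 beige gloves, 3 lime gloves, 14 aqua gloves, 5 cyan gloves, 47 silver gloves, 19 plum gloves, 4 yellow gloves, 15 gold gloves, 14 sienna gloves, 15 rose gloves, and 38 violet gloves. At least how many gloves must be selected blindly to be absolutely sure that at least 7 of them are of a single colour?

An adversary could hand out at most 6 gloves per colour (lime, cyan, yellow run out sooner): 6 + 6 + 3 + 6 + 5 + 6 + 6 + 4 + 6 + 6 + 6 + 6 = 66 gloves and still no colour has 7.
By the pigeonhole principle, one more glove lands in a colour already at 6, so 67 draws are enough and 66 are not.

67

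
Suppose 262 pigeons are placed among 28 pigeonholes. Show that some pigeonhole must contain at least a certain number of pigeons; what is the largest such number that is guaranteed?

The 28 pigeonholes are the holes and the 262 pigeons are the pigeons.
If every pigeonhole held at most 9 pigeons, the total would be at most 28 × 9 = 252, which is less than 262.
So some pigeonhole holds at least ⌈262/28⌉ = 10 pigeons.

10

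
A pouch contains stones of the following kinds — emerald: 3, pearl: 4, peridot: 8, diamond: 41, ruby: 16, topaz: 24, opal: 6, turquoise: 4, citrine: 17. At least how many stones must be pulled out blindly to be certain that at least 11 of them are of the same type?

66

An adversary could hand out at most 10 stones per type (5 types run out sooner): 3 + 4 + 8 + 10 + 10 + 10 + 6 + 4 + 10 = 65 stones and still no type has 11.
By pigeonhole, one more stone lands in a type already at 10, so 66 draws are enough and 65 are not.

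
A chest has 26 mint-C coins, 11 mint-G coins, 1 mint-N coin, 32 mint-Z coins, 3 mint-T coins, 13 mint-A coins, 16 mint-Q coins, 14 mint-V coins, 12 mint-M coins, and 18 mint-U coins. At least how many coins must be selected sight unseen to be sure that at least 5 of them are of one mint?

By pigeonhole, put each drawn coin into a box by mint. The largest draw with every box below 5 takes min(count, 4) from each mint; mints with fewer than 4 contribute all they have.
Σ min(cᵢ, 4) = 4 + 4 + 1 + 4 + 3 + 4 + 4 + 4 + 4 + 4 = 36.
Draw number 36 + 1 = 37 must push one box to 5.

37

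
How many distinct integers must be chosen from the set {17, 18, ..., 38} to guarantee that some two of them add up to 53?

13

A set avoiding the sum 53 can contain at most one of each pair {x, 53−x}, plus the 2 elements whose complement lies outside the range.
The integers 27, …, 38 (12 of them) are such a set: any two sum to at least 27+28 = 55 > 53.
Any 13th integer completes one of the 10 pairs, so 13 choices force a sum of 53.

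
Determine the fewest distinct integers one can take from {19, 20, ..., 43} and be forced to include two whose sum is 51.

Two chosen integers sum to 51 exactly when both halves of some pair {x, 51−x} with 19 ≤ x ≤ 51−x ≤ 32 are chosen — 7 such pairs.
The remaining 11 elements (those with no distinct partner in range) can never complete a 51-sum, so the worst case takes all of them and one from each pair: 11 + 7 = 18.
Pigeonhole: the 19th integer has to be the second member of some pair, so 18 + 1 = 19.

19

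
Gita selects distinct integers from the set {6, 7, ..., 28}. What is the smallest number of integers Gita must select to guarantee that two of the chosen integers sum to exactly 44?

18

Group the elements by complementary pair {x, 44−x}: {16,28}, {17,27}, {18,26}, …, giving 6 two-element pairs, the single value 22 (it cannot pair with itself since the integers are distinct), and 10 integers whose partner 44−x falls outside [6,28].
Pigeonhole: treating each of those 17 groups as a pigeonhole, one can pick one integer per group — 17 integers — with no two summing to 44.
The 18th integer lands in an occupied pair, forcing a sum of 44.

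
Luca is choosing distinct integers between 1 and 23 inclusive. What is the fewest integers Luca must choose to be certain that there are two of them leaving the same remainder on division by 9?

10

The 9 residue classes mod 9 are the pigeonholes.
With 9 integers one could put 1 in each residue class and have no class reach 2.
The 10th integer pushes some class to 2, so 9·1 + 1 = 10.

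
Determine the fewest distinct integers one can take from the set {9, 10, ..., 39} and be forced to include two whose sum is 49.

17

A set avoiding the sum 49 can contain at most one of each pair {x, 49−x}, plus the 1 element whose complement lies outside the range.
The integers 9, …, 24 (16 of them) are such a set: any two sum to at least 9+10 = 19 and at most 23+24 = 47 < 49.
By the pigeonhole principle, any 17th integer completes one of the 15 pairs, so 17 choices force a sum of 49.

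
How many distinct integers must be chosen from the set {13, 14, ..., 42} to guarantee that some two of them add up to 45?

Group the elements by complementary pair {x, 45−x}: {13,32}, {14,31}, {15,30}, …, giving 10 two-element pairs and 10 integers whose partner 45−x falls outside [13,42].
Treating each of those 20 groups as a pigeonhole, one can pick one integer per group — 20 integers — with no two summing to 45.
The 21st integer lands in an occupied pair, forcing a sum of 45.

21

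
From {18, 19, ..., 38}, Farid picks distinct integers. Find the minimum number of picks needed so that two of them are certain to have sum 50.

15

A set avoiding the sum 50 can contain at most one of each pair {x, 50−x}, plus the 7 elements whose complement lies outside the range or equal to its own complement.
The integers 25, …, 38 (14 of them) are such a set: any two sum to at least 25+26 = 51 > 50.
Any 15th integer completes one of the 7 pairs, so 15 choices force a sum of 50.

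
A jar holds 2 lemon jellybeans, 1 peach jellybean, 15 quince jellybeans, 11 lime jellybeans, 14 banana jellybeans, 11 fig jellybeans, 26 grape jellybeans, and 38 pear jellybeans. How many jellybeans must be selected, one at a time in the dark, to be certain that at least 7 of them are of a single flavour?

40

Put each drawn jellybean into a box by flavour. The largest draw with every box below 7 takes min(count, 6) from each flavour; flavours with fewer than 6 contribute all they have.
Σ min(cᵢ, 6) = 2 + 1 + 6 + 6 + 6 + 6 + 6 + 6 = 39.
Draw number 39 + 1 = 40 must push one box to 7.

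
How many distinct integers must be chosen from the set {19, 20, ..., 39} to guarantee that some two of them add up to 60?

13

A set avoiding the sum 60 can contain at most one of each pair {x, 60−x}, plus the 3 elements whose complement lies outside the range or equal to its own complement.
The integers 19, …, 30 (12 of them) are such a set: any two sum to at least 19+20 = 39 and at most 29+30 = 59 < 60.
Any 13th integer completes one of the 9 pairs, so 13 choices force a sum of 60.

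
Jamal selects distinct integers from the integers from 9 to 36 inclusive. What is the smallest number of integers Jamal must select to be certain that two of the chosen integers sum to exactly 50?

18

Two chosen integers sum to 50 exactly when both halves of some pair {x, 50−x} with 14 ≤ x ≤ 50−x ≤ 36 are chosen — 11 such pairs.
The remaining 6 elements (those with no distinct partner in range) can never complete a 50-sum, so the worst case takes all of them and one from each pair: 6 + 11 = 17.
The 18th integer has to be the second member of some pair, so 17 + 1 = 18.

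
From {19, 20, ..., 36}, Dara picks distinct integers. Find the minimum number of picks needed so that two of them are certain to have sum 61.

Two chosen integers sum to 61 exactly when both halves of some pair {x, 61−x} with 25 ≤ x ≤ 61−x ≤ 36 are chosen — 6 such pairs.
The remaining 6 elements (those with no distinct partner in range) can never complete a 61-sum, so the worst case takes all of them and one from each pair: 6 + 6 = 12.
The 13th integer has to be the second member of some pair, so 12 + 1 = 13.

13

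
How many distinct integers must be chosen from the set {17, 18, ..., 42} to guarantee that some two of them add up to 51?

18

A set avoiding the sum 51 can contain at most one of each pair {x, 51−x}, plus the 8 elements whose complement lies outside the range.
The integers 26, …, 42 (17 of them) are such a set: any two sum to at least 26+27 = 53 > 51.
Any 18th integer completes one of the 9 pairs, so 18 choices force a sum of 51.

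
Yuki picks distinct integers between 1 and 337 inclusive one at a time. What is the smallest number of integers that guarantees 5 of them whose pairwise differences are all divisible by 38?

Integers whose pairwise differences are multiples of 38 are exactly those sharing a remainder mod 38. By pigeonhole, the 38 residue classes mod 38 are the pigeonholes.
With 152 integers one could put 4 in each residue class and have no class reach 5.
The 153rd integer pushes some class to 5, so 38·4 + 1 = 153.

153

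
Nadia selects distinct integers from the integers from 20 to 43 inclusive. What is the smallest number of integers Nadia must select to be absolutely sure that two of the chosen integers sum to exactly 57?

16

Group the elements by complementary pair {x, 57−x}: {20,37}, {21,36}, {22,35}, …, giving 9 two-element pairs and 6 integers whose partner 57−x falls outside [20,43].
By the pigeonhole principle, treating each of those 15 groups as a pigeonhole, one can pick one integer per group — 15 integers — with no two summing to 57.
The 16th integer lands in an occupied pair, forcing a sum of 57.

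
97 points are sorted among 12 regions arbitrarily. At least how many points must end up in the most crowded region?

9

The 12 regions are the holes and the 97 points are the pigeons.
If every region held at most 8 points, the total would be at most 12 × 8 = 96, which is less than 97.
So some region holds at least ⌈97/12⌉ = 9 points.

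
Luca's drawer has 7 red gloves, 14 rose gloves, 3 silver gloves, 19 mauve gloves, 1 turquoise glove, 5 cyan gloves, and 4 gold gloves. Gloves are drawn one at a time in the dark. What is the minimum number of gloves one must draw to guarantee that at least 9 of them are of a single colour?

An adversary could hand out at most 8 gloves per colour (5 colours run out sooner): 7 + 8 + 3 + 8 + 1 + 5 + 4 = 36 gloves and still no colour has 9.
By the pigeonhole principle, one more glove lands in a colour already at 8, so 37 draws are enough and 36 are not.

37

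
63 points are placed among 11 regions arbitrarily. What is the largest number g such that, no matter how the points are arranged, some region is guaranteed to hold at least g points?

6

The 11 regions are the holes and the 63 points are the pigeons.
If every region held at most 5 points, the total would be at most 11 × 5 = 55, which is less than 63.
So some region holds at least ⌈63/11⌉ = 6 points.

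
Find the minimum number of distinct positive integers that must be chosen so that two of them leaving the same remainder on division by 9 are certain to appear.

The 9 residue classes mod 9 are the pigeonholes.
With 9 integers one could put 1 in each residue class and have no class reach 2.
The 10th integer pushes some class to 2, so 9·1 + 1 = 10.

10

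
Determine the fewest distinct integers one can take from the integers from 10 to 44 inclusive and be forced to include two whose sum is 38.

27

A set avoiding the sum 38 can contain at most one of each pair {x, 38−x}, plus the 17 elements whose complement lies outside the range or equal to its own complement.
The integers 19, …, 44 (26 of them) are such a set: any two sum to at least 19+20 = 39 > 38.
By the pigeonhole principle, any 27th integer completes one of the 9 pairs, so 27 choices force a sum of 38.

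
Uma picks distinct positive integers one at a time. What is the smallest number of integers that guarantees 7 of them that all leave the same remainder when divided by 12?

The 12 residue classes mod 12 are the pigeonholes.
With 72 integers one could put 6 in each residue class and have no class reach 7.
The 73rd integer pushes some class to 7, so 12·6 + 1 = 73.

73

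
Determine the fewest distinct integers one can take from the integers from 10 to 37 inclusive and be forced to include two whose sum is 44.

17

Group the elements by complementary pair {x, 44−x}: {10,34}, {11,33}, {12,32}, …, giving 12 two-element pairs, the single value 22 (it cannot pair with itself since the integers are distinct), and 3 integers whose partner 44−x falls outside [10,37].
Treating each of those 16 groups as a pigeonhole, one can pick one integer per group — 16 integers — with no two summing to 44.
The 17th integer lands in an occupied pair, forcing a sum of 44.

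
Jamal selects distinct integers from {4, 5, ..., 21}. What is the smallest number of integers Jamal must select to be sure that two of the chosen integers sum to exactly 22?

12

Group the elements by complementary pair {x, 22−x}: {4,18}, {5,17}, {6,16}, …, giving 7 two-element pairs; the single value 11 (it cannot pair with itself since the integers are distinct); and 3 integers whose partner 22−x falls outside [4,21].
By the pigeonhole principle, treating each of those 11 groups as a pigeonhole, one can pick one integer per group — 11 integers — with no two summing to 22.
The 12th integer lands in an occupied pair, forcing a sum of 22.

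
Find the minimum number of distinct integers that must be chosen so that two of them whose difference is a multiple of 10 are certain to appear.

Integers whose pairwise differences are multiples of 10 are exactly those sharing a remainder mod 10. By pigeonhole, the 10 residue classes mod 10 are the pigeonholes.
With 10 integers one could put 1 in each residue class and have no class reach 2.
The 11th integer pushes some class to 2, so 10·1 + 1 = 11.

11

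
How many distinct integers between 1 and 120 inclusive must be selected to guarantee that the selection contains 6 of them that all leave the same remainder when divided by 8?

By the pigeonhole principle, the 8 residue classes mod 8 are the pigeonholes.
With 40 integers one could put 5 in each residue class and have no class reach 6.
The 41st integer pushes some class to 6, so 8·5 + 1 = 41.

41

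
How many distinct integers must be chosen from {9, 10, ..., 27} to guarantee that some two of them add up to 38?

12

A set avoiding the sum 38 can contain at most one of each pair {x, 38−x}, plus the 3 elements whose complement lies outside the range or equal to its own complement.
The integers 9, …, 19 (11 of them) are such a set: any two sum to at least 9+10 = 19 and at most 18+19 = 37 < 38.
By the pigeonhole principle, any 12th integer completes one of the 8 pairs, so 12 choices force a sum of 38.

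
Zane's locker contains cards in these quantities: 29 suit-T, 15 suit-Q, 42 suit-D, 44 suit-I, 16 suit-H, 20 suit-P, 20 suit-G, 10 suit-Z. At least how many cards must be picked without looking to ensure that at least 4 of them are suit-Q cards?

In the worst case for collecting suit-Q cards, every non-suit-Q card comes out first.
There are 29 + 42 + 44 + 16 + 20 + 20 + 10 = 181 non-suit-Q cards altogether.
After those, each further card must be suit-Q, so 181 + 4 = 185 draws guarantee 4 suit-Q cards.

185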